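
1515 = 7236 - 5721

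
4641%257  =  15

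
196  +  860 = 1056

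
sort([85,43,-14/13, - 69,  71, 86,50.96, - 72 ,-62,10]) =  [ - 72, - 69, - 62, - 14/13,10, 43, 50.96, 71, 85, 86]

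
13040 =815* 16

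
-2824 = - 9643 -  - 6819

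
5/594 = 5/594 =0.01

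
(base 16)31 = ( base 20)29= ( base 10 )49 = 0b110001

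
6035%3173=2862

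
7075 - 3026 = 4049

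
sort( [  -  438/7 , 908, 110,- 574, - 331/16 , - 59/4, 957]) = [ - 574, - 438/7,-331/16, - 59/4, 110,908,957]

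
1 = 1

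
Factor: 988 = 2^2*13^1*19^1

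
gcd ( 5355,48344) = 1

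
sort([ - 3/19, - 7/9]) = [ - 7/9 ,-3/19 ] 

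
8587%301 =159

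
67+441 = 508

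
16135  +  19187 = 35322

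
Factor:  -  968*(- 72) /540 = 2^4 * 3^ ( - 1)*5^(-1 )*11^2 = 1936/15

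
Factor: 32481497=23^1*1412239^1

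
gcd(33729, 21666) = 3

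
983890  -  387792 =596098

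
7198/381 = 7198/381 = 18.89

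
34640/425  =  81 + 43/85=81.51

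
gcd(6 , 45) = 3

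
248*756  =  187488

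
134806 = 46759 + 88047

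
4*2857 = 11428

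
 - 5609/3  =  -1870 + 1/3 = - 1869.67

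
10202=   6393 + 3809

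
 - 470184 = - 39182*12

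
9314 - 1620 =7694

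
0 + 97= 97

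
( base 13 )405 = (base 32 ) L9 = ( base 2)1010101001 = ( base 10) 681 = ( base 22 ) 18L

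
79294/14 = 39647/7 = 5663.86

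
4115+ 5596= 9711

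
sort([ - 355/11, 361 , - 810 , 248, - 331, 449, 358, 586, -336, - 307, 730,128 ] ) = [-810, - 336, - 331, - 307, - 355/11  ,  128,  248, 358,  361, 449,586, 730 ]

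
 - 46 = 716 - 762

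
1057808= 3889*272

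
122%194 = 122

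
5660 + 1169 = 6829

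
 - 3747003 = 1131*( - 3313) 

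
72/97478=36/48739 = 0.00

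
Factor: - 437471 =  - 437471^1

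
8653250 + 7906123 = 16559373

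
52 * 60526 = 3147352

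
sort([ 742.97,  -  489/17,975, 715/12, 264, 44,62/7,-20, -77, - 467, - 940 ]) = [ - 940, - 467, - 77,-489/17,-20,62/7,44,715/12,  264, 742.97 , 975 ]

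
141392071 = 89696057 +51696014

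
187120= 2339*80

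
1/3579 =1/3579  =  0.00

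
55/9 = 55/9=6.11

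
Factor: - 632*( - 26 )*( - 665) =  - 2^4*5^1* 7^1*13^1*19^1*79^1 = - 10927280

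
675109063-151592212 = 523516851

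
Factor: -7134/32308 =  -2^( - 1)*3^1*29^1*197^(  -  1 ) = - 87/394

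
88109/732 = 120+269/732 = 120.37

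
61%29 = 3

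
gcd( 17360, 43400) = 8680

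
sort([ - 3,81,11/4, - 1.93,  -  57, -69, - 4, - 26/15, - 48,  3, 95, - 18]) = [ - 69 , - 57, - 48, - 18, - 4, - 3, - 1.93,-26/15,11/4,3,  81, 95 ]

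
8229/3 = 2743 = 2743.00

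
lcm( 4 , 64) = 64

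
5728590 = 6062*945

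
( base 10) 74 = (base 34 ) 26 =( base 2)1001010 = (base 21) 3B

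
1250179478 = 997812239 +252367239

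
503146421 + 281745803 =784892224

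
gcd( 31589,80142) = 1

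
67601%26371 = 14859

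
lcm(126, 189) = 378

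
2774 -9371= - 6597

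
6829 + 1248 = 8077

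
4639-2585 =2054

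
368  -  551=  - 183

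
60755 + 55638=116393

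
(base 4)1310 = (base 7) 224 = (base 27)48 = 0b1110100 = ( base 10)116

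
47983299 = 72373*663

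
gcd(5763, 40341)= 5763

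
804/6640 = 201/1660 = 0.12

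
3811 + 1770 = 5581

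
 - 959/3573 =-959/3573 = - 0.27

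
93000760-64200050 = 28800710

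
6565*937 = 6151405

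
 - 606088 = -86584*7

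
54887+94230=149117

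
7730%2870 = 1990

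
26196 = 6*4366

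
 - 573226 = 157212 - 730438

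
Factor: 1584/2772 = 2^2*7^( - 1) = 4/7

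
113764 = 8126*14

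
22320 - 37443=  - 15123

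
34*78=2652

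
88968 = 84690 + 4278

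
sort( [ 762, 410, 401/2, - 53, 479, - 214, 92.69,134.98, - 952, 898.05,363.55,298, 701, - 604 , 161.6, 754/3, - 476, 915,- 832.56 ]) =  [ - 952 , - 832.56,  -  604 , - 476 , - 214, - 53,92.69,134.98,161.6,401/2, 754/3,298,363.55, 410,  479, 701 , 762, 898.05 , 915]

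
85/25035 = 17/5007 = 0.00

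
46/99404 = 23/49702 =0.00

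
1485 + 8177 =9662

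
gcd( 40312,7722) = 2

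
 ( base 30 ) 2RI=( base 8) 5104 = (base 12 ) 1630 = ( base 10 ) 2628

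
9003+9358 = 18361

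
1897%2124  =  1897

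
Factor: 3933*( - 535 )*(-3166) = 2^1 * 3^2*5^1*19^1*23^1  *107^1*1583^1 = 6661754730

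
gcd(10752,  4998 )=42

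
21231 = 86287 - 65056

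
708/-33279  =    -  236/11093 = - 0.02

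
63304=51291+12013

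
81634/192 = 425+17/96 = 425.18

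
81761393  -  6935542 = 74825851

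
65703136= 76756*856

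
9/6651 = 1/739 = 0.00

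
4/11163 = 4/11163 = 0.00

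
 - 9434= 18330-27764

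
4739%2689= 2050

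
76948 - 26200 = 50748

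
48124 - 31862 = 16262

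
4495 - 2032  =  2463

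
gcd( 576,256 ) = 64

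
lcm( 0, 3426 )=0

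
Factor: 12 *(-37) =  - 2^2 * 3^1*37^1   =  -444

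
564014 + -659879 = -95865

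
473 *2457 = 1162161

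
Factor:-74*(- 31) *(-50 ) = -114700 = - 2^2*5^2*31^1*37^1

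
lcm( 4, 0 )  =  0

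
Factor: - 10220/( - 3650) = 14/5 =2^1*5^ ( - 1 )*7^1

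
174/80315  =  174/80315=0.00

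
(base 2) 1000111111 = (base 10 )575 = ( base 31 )ih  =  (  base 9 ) 708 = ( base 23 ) 120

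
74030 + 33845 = 107875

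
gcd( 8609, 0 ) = 8609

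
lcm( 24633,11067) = 763623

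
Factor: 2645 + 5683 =8328 = 2^3*3^1*347^1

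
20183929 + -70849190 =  - 50665261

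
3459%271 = 207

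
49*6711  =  328839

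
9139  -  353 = 8786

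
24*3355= 80520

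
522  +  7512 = 8034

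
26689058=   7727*3454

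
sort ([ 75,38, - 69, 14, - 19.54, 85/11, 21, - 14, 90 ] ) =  [-69, - 19.54, - 14, 85/11, 14,21,38, 75, 90 ] 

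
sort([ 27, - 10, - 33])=[ - 33, - 10, 27]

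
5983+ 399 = 6382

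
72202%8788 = 1898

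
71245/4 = 71245/4=17811.25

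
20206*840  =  16973040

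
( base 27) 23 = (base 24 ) 29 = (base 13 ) 45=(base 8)71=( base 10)57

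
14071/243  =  14071/243 = 57.91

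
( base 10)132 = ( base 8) 204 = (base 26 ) 52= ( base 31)48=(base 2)10000100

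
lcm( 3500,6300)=31500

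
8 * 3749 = 29992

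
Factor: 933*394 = 367602 = 2^1*3^1 * 197^1*311^1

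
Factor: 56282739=3^1*18760913^1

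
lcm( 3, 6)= 6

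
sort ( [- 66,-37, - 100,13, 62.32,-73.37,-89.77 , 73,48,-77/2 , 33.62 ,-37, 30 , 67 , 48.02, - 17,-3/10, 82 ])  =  [ - 100, - 89.77, - 73.37, - 66,-77/2,-37, - 37 ,-17,  -  3/10 , 13,30, 33.62,  48, 48.02,62.32, 67 , 73,82]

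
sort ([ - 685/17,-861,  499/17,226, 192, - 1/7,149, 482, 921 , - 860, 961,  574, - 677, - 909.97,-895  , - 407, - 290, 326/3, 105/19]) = [ - 909.97, - 895, - 861, -860, - 677, - 407,- 290,-685/17, - 1/7, 105/19,499/17, 326/3, 149,192 , 226, 482,574,921,961]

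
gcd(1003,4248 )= 59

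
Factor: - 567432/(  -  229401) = 2^3*3^1*37^1*359^ ( - 1) = 888/359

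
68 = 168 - 100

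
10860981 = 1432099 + 9428882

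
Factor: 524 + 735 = 1259 = 1259^1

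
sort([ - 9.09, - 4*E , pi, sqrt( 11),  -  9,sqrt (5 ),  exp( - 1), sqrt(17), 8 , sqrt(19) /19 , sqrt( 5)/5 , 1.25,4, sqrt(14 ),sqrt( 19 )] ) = [ - 4*E, - 9.09, - 9, sqrt (19 ) /19, exp( - 1 ),  sqrt(5) /5,1.25,sqrt( 5 ), pi, sqrt(11), sqrt( 14), 4,  sqrt (17 ),  sqrt(  19 ),8]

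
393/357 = 131/119  =  1.10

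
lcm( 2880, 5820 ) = 279360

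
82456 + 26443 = 108899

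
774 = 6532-5758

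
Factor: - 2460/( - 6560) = 2^(-3)*3^1 = 3/8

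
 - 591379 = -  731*809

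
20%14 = 6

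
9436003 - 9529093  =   - 93090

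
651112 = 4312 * 151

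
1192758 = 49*24342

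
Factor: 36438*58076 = 2116173288=2^3*3^1*6073^1 * 14519^1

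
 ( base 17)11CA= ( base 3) 21102121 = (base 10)5416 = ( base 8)12450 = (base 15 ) 1911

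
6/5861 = 6/5861 = 0.00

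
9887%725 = 462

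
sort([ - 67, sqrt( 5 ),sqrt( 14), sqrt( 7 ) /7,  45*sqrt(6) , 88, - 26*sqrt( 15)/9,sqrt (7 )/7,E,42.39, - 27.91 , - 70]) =[ - 70, - 67, - 27.91 ,  -  26* sqrt( 15)/9 , sqrt ( 7)/7,sqrt( 7)/7,sqrt( 5) , E,sqrt(14), 42.39,88,45  *  sqrt( 6 ) ]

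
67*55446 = 3714882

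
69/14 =4 + 13/14 = 4.93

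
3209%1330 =549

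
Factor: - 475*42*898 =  - 2^2*3^1*5^2*7^1*19^1 * 449^1 = -  17915100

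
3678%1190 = 108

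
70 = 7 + 63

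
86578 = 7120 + 79458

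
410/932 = 205/466 = 0.44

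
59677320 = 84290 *708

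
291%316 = 291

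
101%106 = 101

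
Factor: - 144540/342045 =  - 292/691 = -2^2*73^1*691^( - 1)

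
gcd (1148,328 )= 164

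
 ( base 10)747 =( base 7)2115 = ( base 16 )2eb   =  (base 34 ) LX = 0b1011101011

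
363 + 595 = 958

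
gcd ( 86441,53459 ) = 1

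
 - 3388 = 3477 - 6865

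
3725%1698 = 329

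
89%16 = 9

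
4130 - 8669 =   -  4539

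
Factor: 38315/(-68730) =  - 97/174 = - 2^( - 1)*3^( - 1)*29^( - 1)*97^1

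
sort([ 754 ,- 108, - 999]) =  [ - 999, - 108,754]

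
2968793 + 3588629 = 6557422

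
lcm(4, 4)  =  4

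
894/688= 447/344 = 1.30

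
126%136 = 126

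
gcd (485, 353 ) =1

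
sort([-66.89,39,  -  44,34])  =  [-66.89, - 44,  34,39 ]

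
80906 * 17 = 1375402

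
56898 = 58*981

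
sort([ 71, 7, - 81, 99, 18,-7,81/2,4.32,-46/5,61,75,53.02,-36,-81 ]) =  [ - 81,-81, - 36, - 46/5,-7,4.32  ,  7,  18, 81/2, 53.02, 61, 71, 75, 99 ] 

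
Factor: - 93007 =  - 17^1*5471^1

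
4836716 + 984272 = 5820988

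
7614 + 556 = 8170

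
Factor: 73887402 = 2^1*3^1*1051^1*11717^1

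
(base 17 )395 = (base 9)1358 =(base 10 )1025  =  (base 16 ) 401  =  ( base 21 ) 26H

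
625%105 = 100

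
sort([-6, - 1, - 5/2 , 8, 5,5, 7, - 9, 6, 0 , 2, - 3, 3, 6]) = [-9  , - 6,- 3,-5/2,-1 , 0, 2, 3,  5, 5, 6, 6, 7 , 8]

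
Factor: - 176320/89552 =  - 380/193 = - 2^2*5^1*19^1*193^ ( - 1)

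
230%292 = 230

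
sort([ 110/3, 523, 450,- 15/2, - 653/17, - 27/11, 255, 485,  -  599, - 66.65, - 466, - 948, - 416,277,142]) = [-948, - 599, - 466, - 416, - 66.65,- 653/17, - 15/2,-27/11,110/3, 142,255,277,450,485, 523]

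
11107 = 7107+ 4000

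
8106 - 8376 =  -270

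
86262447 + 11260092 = 97522539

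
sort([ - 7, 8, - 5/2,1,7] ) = [ - 7, - 5/2,1,7,8] 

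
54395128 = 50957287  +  3437841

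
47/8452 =47/8452  =  0.01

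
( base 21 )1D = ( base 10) 34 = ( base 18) 1G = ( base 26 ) 18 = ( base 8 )42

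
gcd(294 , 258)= 6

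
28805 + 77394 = 106199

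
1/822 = 1/822 =0.00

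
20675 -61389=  - 40714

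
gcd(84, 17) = 1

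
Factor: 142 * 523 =74266 = 2^1*71^1*523^1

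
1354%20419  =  1354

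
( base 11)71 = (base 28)2M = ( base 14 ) 58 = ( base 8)116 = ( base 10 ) 78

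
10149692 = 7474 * 1358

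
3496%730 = 576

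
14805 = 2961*5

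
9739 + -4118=5621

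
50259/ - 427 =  - 50259/427 = -117.70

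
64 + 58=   122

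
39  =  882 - 843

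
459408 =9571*48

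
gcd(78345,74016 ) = 9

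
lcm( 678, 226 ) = 678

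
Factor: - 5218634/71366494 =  - 1151^1 * 2267^1 * 4027^(-1) * 8861^( - 1 ) = -  2609317/35683247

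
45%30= 15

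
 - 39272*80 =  - 3141760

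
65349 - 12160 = 53189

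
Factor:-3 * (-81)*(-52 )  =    -  12636 = - 2^2* 3^5*13^1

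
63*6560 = 413280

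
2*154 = 308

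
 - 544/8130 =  -272/4065 = -0.07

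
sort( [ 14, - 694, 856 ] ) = [ - 694,14,856 ] 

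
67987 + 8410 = 76397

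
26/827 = 26/827=0.03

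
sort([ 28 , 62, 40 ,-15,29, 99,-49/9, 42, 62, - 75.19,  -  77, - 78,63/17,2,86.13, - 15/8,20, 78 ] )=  [ - 78, - 77 , - 75.19,  -  15, - 49/9, - 15/8,2 , 63/17, 20, 28,29, 40,42,62, 62, 78,86.13,99]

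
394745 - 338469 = 56276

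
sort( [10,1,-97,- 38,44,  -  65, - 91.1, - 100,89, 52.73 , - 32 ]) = [ - 100, - 97,-91.1, -65, - 38, - 32,1, 10,44,  52.73,89 ] 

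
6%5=1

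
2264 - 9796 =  - 7532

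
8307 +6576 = 14883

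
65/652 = 65/652 = 0.10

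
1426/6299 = 1426/6299 = 0.23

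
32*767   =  24544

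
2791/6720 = 2791/6720=0.42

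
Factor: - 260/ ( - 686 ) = 130/343 = 2^1*5^1 *7^( - 3)*  13^1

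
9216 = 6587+2629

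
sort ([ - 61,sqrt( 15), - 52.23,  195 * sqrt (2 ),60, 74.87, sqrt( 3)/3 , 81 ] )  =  [- 61, - 52.23,sqrt( 3) /3,sqrt(15),60, 74.87, 81,195 * sqrt( 2) ] 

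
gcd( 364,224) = 28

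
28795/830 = 5759/166 = 34.69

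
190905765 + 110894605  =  301800370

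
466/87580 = 233/43790 = 0.01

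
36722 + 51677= 88399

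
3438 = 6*573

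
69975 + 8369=78344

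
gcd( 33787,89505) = 13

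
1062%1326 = 1062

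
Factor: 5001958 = 2^1*13^1 * 192383^1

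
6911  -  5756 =1155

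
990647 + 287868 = 1278515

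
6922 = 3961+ 2961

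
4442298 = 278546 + 4163752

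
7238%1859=1661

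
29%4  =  1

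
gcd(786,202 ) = 2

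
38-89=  - 51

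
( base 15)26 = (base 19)1H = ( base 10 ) 36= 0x24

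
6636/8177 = 6636/8177 = 0.81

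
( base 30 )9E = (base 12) 1b8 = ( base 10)284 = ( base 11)239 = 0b100011100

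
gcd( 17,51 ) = 17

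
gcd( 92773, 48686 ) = 1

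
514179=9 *57131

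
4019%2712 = 1307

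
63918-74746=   -10828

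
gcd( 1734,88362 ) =6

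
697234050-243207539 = 454026511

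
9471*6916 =65501436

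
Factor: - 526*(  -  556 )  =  2^3*139^1*  263^1 = 292456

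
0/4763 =0 = 0.00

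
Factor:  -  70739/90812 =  - 2^( - 2) * 73^ ( - 1 )*127^1 * 311^(  -  1 ) *557^1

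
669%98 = 81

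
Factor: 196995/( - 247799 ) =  - 3^1*5^1*23^1*571^1*247799^(-1 )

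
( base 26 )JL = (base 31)GJ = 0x203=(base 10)515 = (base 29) HM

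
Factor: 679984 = 2^4  *42499^1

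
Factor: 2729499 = 3^1*909833^1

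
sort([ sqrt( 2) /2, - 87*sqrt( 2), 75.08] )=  [- 87*sqrt( 2),sqrt( 2) /2,75.08 ] 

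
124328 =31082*4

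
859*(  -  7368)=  - 6329112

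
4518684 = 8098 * 558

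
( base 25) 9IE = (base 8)13711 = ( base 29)76s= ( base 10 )6089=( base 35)4XY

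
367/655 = 367/655 = 0.56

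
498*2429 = 1209642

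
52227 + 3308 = 55535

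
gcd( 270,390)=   30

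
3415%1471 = 473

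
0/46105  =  0 = 0.00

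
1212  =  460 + 752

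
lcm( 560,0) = 0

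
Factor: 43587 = 3^2*29^1*167^1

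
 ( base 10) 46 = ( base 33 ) 1d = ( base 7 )64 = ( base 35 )1b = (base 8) 56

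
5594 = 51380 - 45786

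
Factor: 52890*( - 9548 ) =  - 2^3*3^1 *5^1 * 7^1*11^1*31^1 *41^1*43^1=-  504993720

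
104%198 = 104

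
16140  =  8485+7655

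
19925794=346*57589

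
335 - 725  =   - 390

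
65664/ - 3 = -21888 + 0/1 = - 21888.00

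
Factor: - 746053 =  - 7^1 * 11^1*9689^1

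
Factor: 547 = 547^1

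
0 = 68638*0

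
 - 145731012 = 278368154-424099166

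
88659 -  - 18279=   106938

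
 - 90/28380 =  -3/946 = - 0.00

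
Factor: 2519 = 11^1 * 229^1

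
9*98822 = 889398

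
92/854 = 46/427 = 0.11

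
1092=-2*( - 546)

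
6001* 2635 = 15812635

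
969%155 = 39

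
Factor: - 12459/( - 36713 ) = 3^1*4153^1*36713^( - 1) 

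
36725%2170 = 2005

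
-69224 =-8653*8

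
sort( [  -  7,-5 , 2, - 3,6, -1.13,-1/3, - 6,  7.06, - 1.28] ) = [ - 7, - 6,-5,-3, - 1.28, - 1.13,- 1/3,2, 6,  7.06]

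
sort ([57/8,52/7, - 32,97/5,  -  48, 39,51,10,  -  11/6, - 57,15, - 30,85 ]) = [ - 57, - 48,-32, - 30,  -  11/6,  57/8,52/7,10,15,97/5,39 , 51,85]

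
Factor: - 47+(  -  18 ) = -5^1 *13^1  =  - 65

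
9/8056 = 9/8056 = 0.00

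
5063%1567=362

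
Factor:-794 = -2^1*397^1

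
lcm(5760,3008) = 270720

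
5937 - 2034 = 3903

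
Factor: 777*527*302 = 123662658 = 2^1*3^1*7^1*17^1*31^1*37^1*151^1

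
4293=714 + 3579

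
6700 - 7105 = - 405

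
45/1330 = 9/266 = 0.03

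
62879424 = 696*90344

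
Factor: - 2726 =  - 2^1* 29^1*47^1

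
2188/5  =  437 + 3/5  =  437.60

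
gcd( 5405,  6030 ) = 5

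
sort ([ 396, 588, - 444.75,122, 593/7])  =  [-444.75,  593/7,  122,  396,  588]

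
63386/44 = 1440 + 13/22 = 1440.59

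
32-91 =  - 59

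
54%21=12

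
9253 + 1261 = 10514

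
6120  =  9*680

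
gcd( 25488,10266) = 354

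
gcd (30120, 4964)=4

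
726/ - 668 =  - 2  +  305/334=- 1.09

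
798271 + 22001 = 820272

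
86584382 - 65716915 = 20867467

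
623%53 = 40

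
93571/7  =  93571/7= 13367.29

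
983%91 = 73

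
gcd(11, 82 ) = 1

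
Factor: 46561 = 101^1*461^1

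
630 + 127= 757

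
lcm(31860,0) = 0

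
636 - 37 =599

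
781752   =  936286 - 154534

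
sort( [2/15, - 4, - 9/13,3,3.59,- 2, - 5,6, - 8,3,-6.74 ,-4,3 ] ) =[- 8, - 6.74, - 5, - 4,  -  4, - 2, - 9/13  ,  2/15 , 3, 3,3,3.59,6 ] 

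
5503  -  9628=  - 4125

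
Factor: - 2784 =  - 2^5*3^1 * 29^1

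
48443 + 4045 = 52488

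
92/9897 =92/9897 = 0.01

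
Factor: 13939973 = 13939973^1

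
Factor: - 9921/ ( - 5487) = 3307/1829 = 31^( - 1 )*59^( - 1) * 3307^1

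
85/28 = 85/28 = 3.04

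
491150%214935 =61280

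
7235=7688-453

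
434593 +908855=1343448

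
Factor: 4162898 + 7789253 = 11952151  =  43^1*239^1*1163^1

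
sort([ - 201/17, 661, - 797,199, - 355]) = [ - 797 ,-355, - 201/17,199, 661 ] 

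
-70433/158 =-70433/158 = -445.78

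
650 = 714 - 64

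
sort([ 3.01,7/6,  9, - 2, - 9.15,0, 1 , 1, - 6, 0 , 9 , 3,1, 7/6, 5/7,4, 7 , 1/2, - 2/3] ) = [ - 9.15 , - 6, - 2, - 2/3,  0,0, 1/2,5/7, 1, 1, 1,7/6, 7/6, 3, 3.01, 4 , 7 , 9, 9] 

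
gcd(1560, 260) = 260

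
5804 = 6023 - 219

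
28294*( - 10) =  - 282940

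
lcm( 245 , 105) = 735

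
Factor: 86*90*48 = 2^6*3^3*5^1*43^1 = 371520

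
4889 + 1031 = 5920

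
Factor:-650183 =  - 650183^1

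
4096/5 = 4096/5 =819.20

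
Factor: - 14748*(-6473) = 2^2*3^1*1229^1*6473^1 = 95463804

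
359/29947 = 359/29947 = 0.01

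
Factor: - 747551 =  - 7^1*269^1 *397^1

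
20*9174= 183480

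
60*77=4620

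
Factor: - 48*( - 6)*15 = 2^5*3^3*  5^1 = 4320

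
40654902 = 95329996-54675094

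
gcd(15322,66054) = 2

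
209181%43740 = 34221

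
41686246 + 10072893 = 51759139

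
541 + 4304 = 4845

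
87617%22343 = 20588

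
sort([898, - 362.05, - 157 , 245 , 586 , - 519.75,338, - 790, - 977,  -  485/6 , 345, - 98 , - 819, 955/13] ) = [ - 977, - 819, - 790 , - 519.75, - 362.05 , - 157,- 98, - 485/6, 955/13 , 245,338,345,  586, 898 ] 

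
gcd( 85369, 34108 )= 1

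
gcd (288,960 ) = 96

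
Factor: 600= 2^3 * 3^1 * 5^2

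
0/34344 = 0=0.00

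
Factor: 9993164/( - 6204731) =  - 2^2*13^( - 1 )*19^1*449^(-1 ) * 1063^ ( - 1)*131489^1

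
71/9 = 71/9 = 7.89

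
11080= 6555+4525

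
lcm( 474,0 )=0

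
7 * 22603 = 158221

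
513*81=41553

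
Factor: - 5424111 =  - 3^3 * 7^1*11^1*2609^1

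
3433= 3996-563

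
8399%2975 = 2449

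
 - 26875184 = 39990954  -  66866138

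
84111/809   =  84111/809  =  103.97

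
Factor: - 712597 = -31^1*127^1*181^1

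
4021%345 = 226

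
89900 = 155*580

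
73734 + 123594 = 197328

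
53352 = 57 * 936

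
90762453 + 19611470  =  110373923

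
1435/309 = 4 + 199/309 = 4.64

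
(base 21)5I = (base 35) 3I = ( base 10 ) 123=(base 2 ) 1111011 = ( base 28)4b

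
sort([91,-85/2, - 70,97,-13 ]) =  [ - 70, - 85/2,-13, 91,97] 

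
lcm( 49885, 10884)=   598620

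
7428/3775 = 7428/3775 = 1.97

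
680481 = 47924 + 632557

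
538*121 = 65098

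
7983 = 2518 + 5465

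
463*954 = 441702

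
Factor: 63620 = 2^2*5^1 * 3181^1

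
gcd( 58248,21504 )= 24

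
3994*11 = 43934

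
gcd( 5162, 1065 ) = 1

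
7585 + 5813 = 13398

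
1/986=1/986 = 0.00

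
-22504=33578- 56082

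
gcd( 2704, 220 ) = 4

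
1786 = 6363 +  - 4577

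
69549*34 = 2364666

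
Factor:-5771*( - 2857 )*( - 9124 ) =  - 150434203628 = - 2^2 *29^1 * 199^1*2281^1*2857^1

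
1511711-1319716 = 191995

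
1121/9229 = 1121/9229 =0.12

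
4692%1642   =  1408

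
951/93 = 10 + 7/31 = 10.23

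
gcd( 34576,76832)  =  16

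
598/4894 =299/2447 = 0.12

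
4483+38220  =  42703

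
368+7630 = 7998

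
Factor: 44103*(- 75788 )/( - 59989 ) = 2^2*3^1*61^1 * 239^( - 1)*241^1*251^(  -  1 )*18947^1 = 3342478164/59989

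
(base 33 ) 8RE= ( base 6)112305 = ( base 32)9ch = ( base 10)9617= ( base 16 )2591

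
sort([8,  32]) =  [8,32] 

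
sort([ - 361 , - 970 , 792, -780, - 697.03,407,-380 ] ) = [ - 970,  -  780 ,-697.03, - 380, - 361,  407 , 792 ]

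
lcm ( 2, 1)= 2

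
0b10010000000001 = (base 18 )1A81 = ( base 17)1ef3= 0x2401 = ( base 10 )9217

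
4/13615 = 4/13615 = 0.00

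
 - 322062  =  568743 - 890805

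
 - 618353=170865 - 789218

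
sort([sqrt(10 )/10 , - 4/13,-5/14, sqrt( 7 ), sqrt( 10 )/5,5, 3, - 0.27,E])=[ - 5/14, - 4/13, - 0.27,  sqrt( 10 ) /10, sqrt(10 ) /5, sqrt( 7 ), E , 3, 5]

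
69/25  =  69/25= 2.76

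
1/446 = 1/446=0.00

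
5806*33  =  191598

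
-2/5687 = - 1 + 5685/5687 = -0.00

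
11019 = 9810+1209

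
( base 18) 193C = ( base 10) 8814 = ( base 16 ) 226e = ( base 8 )21156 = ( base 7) 34461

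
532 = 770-238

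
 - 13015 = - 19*685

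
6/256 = 3/128 = 0.02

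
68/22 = 34/11 = 3.09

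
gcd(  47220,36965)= 5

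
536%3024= 536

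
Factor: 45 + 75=120 =2^3*3^1*5^1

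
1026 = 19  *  54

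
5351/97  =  55 + 16/97 = 55.16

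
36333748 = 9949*3652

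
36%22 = 14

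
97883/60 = 1631 + 23/60=1631.38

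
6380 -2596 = 3784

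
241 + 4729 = 4970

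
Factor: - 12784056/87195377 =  - 2^3*3^1*532669^1*87195377^ ( - 1)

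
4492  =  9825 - 5333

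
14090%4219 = 1433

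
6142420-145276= 5997144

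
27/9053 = 27/9053 = 0.00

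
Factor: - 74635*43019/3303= -3^(-2 )*5^1*11^1 *23^1*59^1*367^( - 1 )*43019^1 = -3210723065/3303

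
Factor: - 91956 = - 2^2*3^1 *79^1*  97^1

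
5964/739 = 5964/739= 8.07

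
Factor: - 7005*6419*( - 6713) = 301850682735  =  3^1*5^1*7^4*131^1*137^1*467^1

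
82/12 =6 + 5/6 = 6.83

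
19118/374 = 51 + 2/17 = 51.12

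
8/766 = 4/383 =0.01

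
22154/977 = 22 + 660/977 = 22.68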